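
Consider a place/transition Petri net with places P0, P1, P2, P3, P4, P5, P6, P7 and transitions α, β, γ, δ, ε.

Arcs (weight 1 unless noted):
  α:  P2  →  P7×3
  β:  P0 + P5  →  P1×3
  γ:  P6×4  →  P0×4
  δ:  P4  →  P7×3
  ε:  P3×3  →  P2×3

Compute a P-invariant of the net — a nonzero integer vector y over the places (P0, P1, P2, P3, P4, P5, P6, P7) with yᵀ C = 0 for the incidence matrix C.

Incidence matrix C (rows=places, cols=transitions):
        α    β    γ    δ    ε
   P0   0   -1    4    0    0
   P1   0    3    0    0    0
   P2  -1    0    0    0    3
   P3   0    0    0    0   -3
   P4   0    0    0   -1    0
   P5   0   -1    0    0    0
   P6   0    0   -4    0    0
   P7   3    0    0    3    0

Candidate y = [0, 1, 0, 0, 0, 3, 0, 0]; check y·C column-wise:
  col α: 1·0 + 0·-1 + 3·0 + 0·3 = 0
  col β: 0·-1 + 1·3 + 3·-1 = 0
  col γ: 0·4 + 1·0 + 3·0 + 0·-4 = 0
  col δ: 1·0 + 0·-1 + 3·0 + 0·3 = 0
  col ε: 1·0 + 0·3 + 0·-3 + 3·0 = 0

y = (P0:0, P1:1, P2:0, P3:0, P4:0, P5:3, P6:0, P7:0)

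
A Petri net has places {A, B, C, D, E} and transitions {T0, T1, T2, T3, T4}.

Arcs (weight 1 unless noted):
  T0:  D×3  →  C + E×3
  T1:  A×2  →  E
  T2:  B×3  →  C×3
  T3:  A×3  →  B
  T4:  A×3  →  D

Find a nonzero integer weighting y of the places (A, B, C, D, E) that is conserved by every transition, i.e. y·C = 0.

Incidence matrix C (rows=places, cols=transitions):
       T0   T1   T2   T3   T4
    A   0   -2    0   -3   -3
    B   0    0   -3    1    0
    C   1    0    3    0    0
    D  -3    0    0    0    1
    E   3    1    0    0    0

Candidate y = [1, 3, 3, 3, 2]; check y·C column-wise:
  col T0: 1·0 + 3·0 + 3·1 + 3·-3 + 2·3 = 0
  col T1: 1·-2 + 3·0 + 3·0 + 3·0 + 2·1 = 0
  col T2: 1·0 + 3·-3 + 3·3 + 3·0 + 2·0 = 0
  col T3: 1·-3 + 3·1 + 3·0 + 3·0 + 2·0 = 0
  col T4: 1·-3 + 3·0 + 3·0 + 3·1 + 2·0 = 0

y = (A:1, B:3, C:3, D:3, E:2)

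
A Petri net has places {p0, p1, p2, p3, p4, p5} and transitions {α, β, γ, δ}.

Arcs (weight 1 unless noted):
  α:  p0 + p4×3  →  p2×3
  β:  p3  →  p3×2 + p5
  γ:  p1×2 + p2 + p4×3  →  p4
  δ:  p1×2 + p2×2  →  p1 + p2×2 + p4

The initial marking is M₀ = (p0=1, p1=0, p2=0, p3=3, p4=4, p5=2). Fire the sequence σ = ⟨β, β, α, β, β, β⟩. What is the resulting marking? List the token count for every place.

step 1: fire β:  (p0=1, p1=0, p2=0, p3=3, p4=4, p5=2) → (p0=1, p1=0, p2=0, p3=4, p4=4, p5=3)
step 2: fire β:  (p0=1, p1=0, p2=0, p3=4, p4=4, p5=3) → (p0=1, p1=0, p2=0, p3=5, p4=4, p5=4)
step 3: fire α:  (p0=1, p1=0, p2=0, p3=5, p4=4, p5=4) → (p0=0, p1=0, p2=3, p3=5, p4=1, p5=4)
step 4: fire β:  (p0=0, p1=0, p2=3, p3=5, p4=1, p5=4) → (p0=0, p1=0, p2=3, p3=6, p4=1, p5=5)
step 5: fire β:  (p0=0, p1=0, p2=3, p3=6, p4=1, p5=5) → (p0=0, p1=0, p2=3, p3=7, p4=1, p5=6)
step 6: fire β:  (p0=0, p1=0, p2=3, p3=7, p4=1, p5=6) → (p0=0, p1=0, p2=3, p3=8, p4=1, p5=7)

(p0=0, p1=0, p2=3, p3=8, p4=1, p5=7)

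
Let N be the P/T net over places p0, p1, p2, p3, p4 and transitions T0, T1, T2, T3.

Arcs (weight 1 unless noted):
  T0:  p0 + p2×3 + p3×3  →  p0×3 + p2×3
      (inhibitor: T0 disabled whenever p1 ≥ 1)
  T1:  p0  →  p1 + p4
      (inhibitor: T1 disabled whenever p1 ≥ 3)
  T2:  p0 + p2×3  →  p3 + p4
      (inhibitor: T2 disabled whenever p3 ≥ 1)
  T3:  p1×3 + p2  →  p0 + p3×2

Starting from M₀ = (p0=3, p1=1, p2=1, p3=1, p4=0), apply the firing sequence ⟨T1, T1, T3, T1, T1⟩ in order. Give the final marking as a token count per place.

(p0=0, p1=2, p2=0, p3=3, p4=4)

step 1: fire T1:  (p0=3, p1=1, p2=1, p3=1, p4=0) → (p0=2, p1=2, p2=1, p3=1, p4=1)
step 2: fire T1:  (p0=2, p1=2, p2=1, p3=1, p4=1) → (p0=1, p1=3, p2=1, p3=1, p4=2)
step 3: fire T3:  (p0=1, p1=3, p2=1, p3=1, p4=2) → (p0=2, p1=0, p2=0, p3=3, p4=2)
step 4: fire T1:  (p0=2, p1=0, p2=0, p3=3, p4=2) → (p0=1, p1=1, p2=0, p3=3, p4=3)
step 5: fire T1:  (p0=1, p1=1, p2=0, p3=3, p4=3) → (p0=0, p1=2, p2=0, p3=3, p4=4)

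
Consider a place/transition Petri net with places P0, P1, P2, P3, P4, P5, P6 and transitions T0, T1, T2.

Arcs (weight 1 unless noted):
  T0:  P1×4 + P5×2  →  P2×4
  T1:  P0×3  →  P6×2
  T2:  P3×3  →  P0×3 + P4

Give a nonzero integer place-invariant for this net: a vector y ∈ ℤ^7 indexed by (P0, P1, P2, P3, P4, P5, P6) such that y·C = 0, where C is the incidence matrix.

y = (P0:0, P1:1, P2:1, P3:0, P4:0, P5:0, P6:0)

Incidence matrix C (rows=places, cols=transitions):
       T0   T1   T2
   P0   0   -3    3
   P1  -4    0    0
   P2   4    0    0
   P3   0    0   -3
   P4   0    0    1
   P5  -2    0    0
   P6   0    2    0

Candidate y = [0, 1, 1, 0, 0, 0, 0]; check y·C column-wise:
  col T0: 1·-4 + 1·4 + 0·-2 = 0
  col T1: 0·-3 + 1·0 + 1·0 + 0·2 = 0
  col T2: 0·3 + 1·0 + 1·0 + 0·-3 + 0·1 = 0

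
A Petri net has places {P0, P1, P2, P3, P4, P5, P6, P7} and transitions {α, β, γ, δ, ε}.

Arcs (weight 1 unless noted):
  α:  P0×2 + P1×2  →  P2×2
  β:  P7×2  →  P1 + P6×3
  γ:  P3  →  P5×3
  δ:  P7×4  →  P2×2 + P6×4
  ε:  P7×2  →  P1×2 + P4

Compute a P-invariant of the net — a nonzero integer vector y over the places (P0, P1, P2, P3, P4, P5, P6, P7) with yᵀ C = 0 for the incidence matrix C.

Incidence matrix C (rows=places, cols=transitions):
        α    β    γ    δ    ε
   P0  -2    0    0    0    0
   P1  -2    1    0    0    2
   P2   2    0    0    2    0
   P3   0    0   -1    0    0
   P4   0    0    0    0    1
   P5   0    0    3    0    0
   P6   0    3    0    4    0
   P7   0   -2    0   -4   -2

Candidate y = [0, 0, 0, 3, 0, 1, 0, 0]; check y·C column-wise:
  col α: 0·-2 + 0·-2 + 0·2 + 3·0 + 1·0 = 0
  col β: 0·1 + 3·0 + 1·0 + 0·3 + 0·-2 = 0
  col γ: 3·-1 + 1·3 = 0
  col δ: 0·2 + 3·0 + 1·0 + 0·4 + 0·-4 = 0
  col ε: 0·2 + 3·0 + 0·1 + 1·0 + 0·-2 = 0

y = (P0:0, P1:0, P2:0, P3:3, P4:0, P5:1, P6:0, P7:0)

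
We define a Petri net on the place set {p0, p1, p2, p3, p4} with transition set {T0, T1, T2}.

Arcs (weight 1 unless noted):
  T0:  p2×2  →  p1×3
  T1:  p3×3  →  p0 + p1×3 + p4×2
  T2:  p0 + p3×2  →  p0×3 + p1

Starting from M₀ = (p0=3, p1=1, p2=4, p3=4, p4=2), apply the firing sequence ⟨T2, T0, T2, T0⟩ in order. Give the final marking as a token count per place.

(p0=7, p1=9, p2=0, p3=0, p4=2)

step 1: fire T2:  (p0=3, p1=1, p2=4, p3=4, p4=2) → (p0=5, p1=2, p2=4, p3=2, p4=2)
step 2: fire T0:  (p0=5, p1=2, p2=4, p3=2, p4=2) → (p0=5, p1=5, p2=2, p3=2, p4=2)
step 3: fire T2:  (p0=5, p1=5, p2=2, p3=2, p4=2) → (p0=7, p1=6, p2=2, p3=0, p4=2)
step 4: fire T0:  (p0=7, p1=6, p2=2, p3=0, p4=2) → (p0=7, p1=9, p2=0, p3=0, p4=2)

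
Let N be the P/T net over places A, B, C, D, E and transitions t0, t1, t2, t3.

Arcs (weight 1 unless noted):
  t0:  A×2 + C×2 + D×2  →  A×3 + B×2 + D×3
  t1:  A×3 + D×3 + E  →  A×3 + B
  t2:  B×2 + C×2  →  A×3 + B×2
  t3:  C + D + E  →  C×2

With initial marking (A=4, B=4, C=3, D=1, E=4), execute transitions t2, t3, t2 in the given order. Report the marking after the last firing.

step 1: fire t2:  (A=4, B=4, C=3, D=1, E=4) → (A=7, B=4, C=1, D=1, E=4)
step 2: fire t3:  (A=7, B=4, C=1, D=1, E=4) → (A=7, B=4, C=2, D=0, E=3)
step 3: fire t2:  (A=7, B=4, C=2, D=0, E=3) → (A=10, B=4, C=0, D=0, E=3)

(A=10, B=4, C=0, D=0, E=3)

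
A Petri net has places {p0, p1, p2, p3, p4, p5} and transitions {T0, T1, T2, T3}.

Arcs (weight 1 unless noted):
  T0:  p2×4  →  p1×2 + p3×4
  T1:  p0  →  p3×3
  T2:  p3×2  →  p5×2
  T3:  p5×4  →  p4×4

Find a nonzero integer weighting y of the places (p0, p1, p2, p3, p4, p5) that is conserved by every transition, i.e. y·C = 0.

Incidence matrix C (rows=places, cols=transitions):
       T0   T1   T2   T3
   p0   0   -1    0    0
   p1   2    0    0    0
   p2  -4    0    0    0
   p3   4    3   -2    0
   p4   0    0    0    4
   p5   0    0    2   -4

Candidate y = [0, 2, 1, 0, 0, 0]; check y·C column-wise:
  col T0: 2·2 + 1·-4 + 0·4 = 0
  col T1: 0·-1 + 2·0 + 1·0 + 0·3 = 0
  col T2: 2·0 + 1·0 + 0·-2 + 0·2 = 0
  col T3: 2·0 + 1·0 + 0·4 + 0·-4 = 0

y = (p0:0, p1:2, p2:1, p3:0, p4:0, p5:0)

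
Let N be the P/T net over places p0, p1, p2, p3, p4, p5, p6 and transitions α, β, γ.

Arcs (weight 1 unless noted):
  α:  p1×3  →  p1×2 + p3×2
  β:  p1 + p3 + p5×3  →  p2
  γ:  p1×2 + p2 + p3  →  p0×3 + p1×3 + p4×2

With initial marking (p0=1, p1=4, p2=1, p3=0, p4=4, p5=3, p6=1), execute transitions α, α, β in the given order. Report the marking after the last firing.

(p0=1, p1=1, p2=2, p3=3, p4=4, p5=0, p6=1)

step 1: fire α:  (p0=1, p1=4, p2=1, p3=0, p4=4, p5=3, p6=1) → (p0=1, p1=3, p2=1, p3=2, p4=4, p5=3, p6=1)
step 2: fire α:  (p0=1, p1=3, p2=1, p3=2, p4=4, p5=3, p6=1) → (p0=1, p1=2, p2=1, p3=4, p4=4, p5=3, p6=1)
step 3: fire β:  (p0=1, p1=2, p2=1, p3=4, p4=4, p5=3, p6=1) → (p0=1, p1=1, p2=2, p3=3, p4=4, p5=0, p6=1)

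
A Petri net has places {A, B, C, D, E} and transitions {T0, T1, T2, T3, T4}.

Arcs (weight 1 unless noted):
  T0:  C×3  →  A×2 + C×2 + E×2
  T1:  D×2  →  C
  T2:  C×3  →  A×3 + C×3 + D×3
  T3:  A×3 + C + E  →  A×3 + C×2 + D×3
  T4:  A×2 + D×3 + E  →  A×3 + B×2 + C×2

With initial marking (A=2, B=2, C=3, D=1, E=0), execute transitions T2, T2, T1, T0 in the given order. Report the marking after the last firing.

step 1: fire T2:  (A=2, B=2, C=3, D=1, E=0) → (A=5, B=2, C=3, D=4, E=0)
step 2: fire T2:  (A=5, B=2, C=3, D=4, E=0) → (A=8, B=2, C=3, D=7, E=0)
step 3: fire T1:  (A=8, B=2, C=3, D=7, E=0) → (A=8, B=2, C=4, D=5, E=0)
step 4: fire T0:  (A=8, B=2, C=4, D=5, E=0) → (A=10, B=2, C=3, D=5, E=2)

(A=10, B=2, C=3, D=5, E=2)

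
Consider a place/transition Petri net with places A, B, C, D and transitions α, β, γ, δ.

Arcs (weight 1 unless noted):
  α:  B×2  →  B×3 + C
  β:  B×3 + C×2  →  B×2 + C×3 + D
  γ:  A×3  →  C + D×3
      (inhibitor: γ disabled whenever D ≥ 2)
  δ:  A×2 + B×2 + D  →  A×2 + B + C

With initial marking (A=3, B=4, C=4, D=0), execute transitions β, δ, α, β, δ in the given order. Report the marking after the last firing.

step 1: fire β:  (A=3, B=4, C=4, D=0) → (A=3, B=3, C=5, D=1)
step 2: fire δ:  (A=3, B=3, C=5, D=1) → (A=3, B=2, C=6, D=0)
step 3: fire α:  (A=3, B=2, C=6, D=0) → (A=3, B=3, C=7, D=0)
step 4: fire β:  (A=3, B=3, C=7, D=0) → (A=3, B=2, C=8, D=1)
step 5: fire δ:  (A=3, B=2, C=8, D=1) → (A=3, B=1, C=9, D=0)

(A=3, B=1, C=9, D=0)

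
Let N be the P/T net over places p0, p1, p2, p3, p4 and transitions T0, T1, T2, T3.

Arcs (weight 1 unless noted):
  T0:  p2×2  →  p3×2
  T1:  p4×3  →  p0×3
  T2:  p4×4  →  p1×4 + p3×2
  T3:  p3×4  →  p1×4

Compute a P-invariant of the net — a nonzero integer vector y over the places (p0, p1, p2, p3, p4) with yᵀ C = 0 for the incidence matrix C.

Incidence matrix C (rows=places, cols=transitions):
       T0   T1   T2   T3
   p0   0    3    0    0
   p1   0    0    4    4
   p2  -2    0    0    0
   p3   2    0    2   -4
   p4   0   -3   -4    0

Candidate y = [3, 2, 2, 2, 3]; check y·C column-wise:
  col T0: 3·0 + 2·0 + 2·-2 + 2·2 + 3·0 = 0
  col T1: 3·3 + 2·0 + 2·0 + 2·0 + 3·-3 = 0
  col T2: 3·0 + 2·4 + 2·0 + 2·2 + 3·-4 = 0
  col T3: 3·0 + 2·4 + 2·0 + 2·-4 + 3·0 = 0

y = (p0:3, p1:2, p2:2, p3:2, p4:3)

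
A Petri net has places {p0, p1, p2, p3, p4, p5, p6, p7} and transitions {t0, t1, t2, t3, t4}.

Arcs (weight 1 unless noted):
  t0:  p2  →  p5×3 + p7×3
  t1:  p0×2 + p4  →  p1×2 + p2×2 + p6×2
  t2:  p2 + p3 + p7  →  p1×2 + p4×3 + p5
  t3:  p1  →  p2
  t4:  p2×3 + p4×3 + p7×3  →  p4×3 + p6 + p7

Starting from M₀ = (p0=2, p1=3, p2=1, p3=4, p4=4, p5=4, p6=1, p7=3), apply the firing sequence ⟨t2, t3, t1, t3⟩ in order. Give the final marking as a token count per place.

step 1: fire t2:  (p0=2, p1=3, p2=1, p3=4, p4=4, p5=4, p6=1, p7=3) → (p0=2, p1=5, p2=0, p3=3, p4=7, p5=5, p6=1, p7=2)
step 2: fire t3:  (p0=2, p1=5, p2=0, p3=3, p4=7, p5=5, p6=1, p7=2) → (p0=2, p1=4, p2=1, p3=3, p4=7, p5=5, p6=1, p7=2)
step 3: fire t1:  (p0=2, p1=4, p2=1, p3=3, p4=7, p5=5, p6=1, p7=2) → (p0=0, p1=6, p2=3, p3=3, p4=6, p5=5, p6=3, p7=2)
step 4: fire t3:  (p0=0, p1=6, p2=3, p3=3, p4=6, p5=5, p6=3, p7=2) → (p0=0, p1=5, p2=4, p3=3, p4=6, p5=5, p6=3, p7=2)

(p0=0, p1=5, p2=4, p3=3, p4=6, p5=5, p6=3, p7=2)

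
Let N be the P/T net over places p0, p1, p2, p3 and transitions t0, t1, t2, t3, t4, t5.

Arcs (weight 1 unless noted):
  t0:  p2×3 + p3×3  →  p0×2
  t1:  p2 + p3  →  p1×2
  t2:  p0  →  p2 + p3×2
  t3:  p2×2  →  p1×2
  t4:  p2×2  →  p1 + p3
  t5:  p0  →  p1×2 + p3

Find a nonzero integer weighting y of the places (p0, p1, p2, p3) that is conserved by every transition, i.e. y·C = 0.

Incidence matrix C (rows=places, cols=transitions):
       t0   t1   t2   t3   t4   t5
   p0   2    0   -1    0    0   -1
   p1   0    2    0    2    1    2
   p2  -3   -1    1   -2   -2    0
   p3  -3   -1    2    0    1    1

Candidate y = [3, 1, 1, 1]; check y·C column-wise:
  col t0: 3·2 + 1·0 + 1·-3 + 1·-3 = 0
  col t1: 3·0 + 1·2 + 1·-1 + 1·-1 = 0
  col t2: 3·-1 + 1·0 + 1·1 + 1·2 = 0
  col t3: 3·0 + 1·2 + 1·-2 + 1·0 = 0
  col t4: 3·0 + 1·1 + 1·-2 + 1·1 = 0
  col t5: 3·-1 + 1·2 + 1·0 + 1·1 = 0

y = (p0:3, p1:1, p2:1, p3:1)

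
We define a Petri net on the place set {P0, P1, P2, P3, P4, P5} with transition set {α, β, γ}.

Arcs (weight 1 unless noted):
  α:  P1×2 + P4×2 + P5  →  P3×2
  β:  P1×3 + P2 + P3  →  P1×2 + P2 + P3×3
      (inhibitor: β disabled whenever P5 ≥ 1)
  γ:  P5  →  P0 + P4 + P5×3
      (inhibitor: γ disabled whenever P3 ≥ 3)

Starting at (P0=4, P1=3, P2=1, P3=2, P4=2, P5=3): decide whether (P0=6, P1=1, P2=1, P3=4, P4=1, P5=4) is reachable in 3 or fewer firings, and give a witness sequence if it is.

depth 0: 1 marking
depth 1: 3 markings reached so far
depth 2: 5 markings reached so far
depth 3: 7 markings reached so far
target is not among the 7 markings reachable within 3 steps

NO — not reachable within 3 firings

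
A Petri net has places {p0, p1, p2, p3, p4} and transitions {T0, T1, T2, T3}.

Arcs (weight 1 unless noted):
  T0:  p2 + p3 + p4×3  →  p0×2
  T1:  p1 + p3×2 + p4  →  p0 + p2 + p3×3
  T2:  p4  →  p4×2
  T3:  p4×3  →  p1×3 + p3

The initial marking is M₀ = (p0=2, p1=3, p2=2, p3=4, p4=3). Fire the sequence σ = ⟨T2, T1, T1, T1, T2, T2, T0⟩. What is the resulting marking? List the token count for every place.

step 1: fire T2:  (p0=2, p1=3, p2=2, p3=4, p4=3) → (p0=2, p1=3, p2=2, p3=4, p4=4)
step 2: fire T1:  (p0=2, p1=3, p2=2, p3=4, p4=4) → (p0=3, p1=2, p2=3, p3=5, p4=3)
step 3: fire T1:  (p0=3, p1=2, p2=3, p3=5, p4=3) → (p0=4, p1=1, p2=4, p3=6, p4=2)
step 4: fire T1:  (p0=4, p1=1, p2=4, p3=6, p4=2) → (p0=5, p1=0, p2=5, p3=7, p4=1)
step 5: fire T2:  (p0=5, p1=0, p2=5, p3=7, p4=1) → (p0=5, p1=0, p2=5, p3=7, p4=2)
step 6: fire T2:  (p0=5, p1=0, p2=5, p3=7, p4=2) → (p0=5, p1=0, p2=5, p3=7, p4=3)
step 7: fire T0:  (p0=5, p1=0, p2=5, p3=7, p4=3) → (p0=7, p1=0, p2=4, p3=6, p4=0)

(p0=7, p1=0, p2=4, p3=6, p4=0)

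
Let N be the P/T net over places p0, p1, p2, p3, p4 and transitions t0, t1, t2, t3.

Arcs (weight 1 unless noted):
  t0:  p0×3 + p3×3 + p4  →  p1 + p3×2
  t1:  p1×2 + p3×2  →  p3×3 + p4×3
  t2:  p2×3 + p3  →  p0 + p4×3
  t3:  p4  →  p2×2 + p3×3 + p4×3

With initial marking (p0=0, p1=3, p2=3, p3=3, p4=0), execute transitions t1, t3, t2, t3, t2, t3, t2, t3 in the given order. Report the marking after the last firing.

(p0=3, p1=1, p2=2, p3=13, p4=20)

step 1: fire t1:  (p0=0, p1=3, p2=3, p3=3, p4=0) → (p0=0, p1=1, p2=3, p3=4, p4=3)
step 2: fire t3:  (p0=0, p1=1, p2=3, p3=4, p4=3) → (p0=0, p1=1, p2=5, p3=7, p4=5)
step 3: fire t2:  (p0=0, p1=1, p2=5, p3=7, p4=5) → (p0=1, p1=1, p2=2, p3=6, p4=8)
step 4: fire t3:  (p0=1, p1=1, p2=2, p3=6, p4=8) → (p0=1, p1=1, p2=4, p3=9, p4=10)
step 5: fire t2:  (p0=1, p1=1, p2=4, p3=9, p4=10) → (p0=2, p1=1, p2=1, p3=8, p4=13)
step 6: fire t3:  (p0=2, p1=1, p2=1, p3=8, p4=13) → (p0=2, p1=1, p2=3, p3=11, p4=15)
step 7: fire t2:  (p0=2, p1=1, p2=3, p3=11, p4=15) → (p0=3, p1=1, p2=0, p3=10, p4=18)
step 8: fire t3:  (p0=3, p1=1, p2=0, p3=10, p4=18) → (p0=3, p1=1, p2=2, p3=13, p4=20)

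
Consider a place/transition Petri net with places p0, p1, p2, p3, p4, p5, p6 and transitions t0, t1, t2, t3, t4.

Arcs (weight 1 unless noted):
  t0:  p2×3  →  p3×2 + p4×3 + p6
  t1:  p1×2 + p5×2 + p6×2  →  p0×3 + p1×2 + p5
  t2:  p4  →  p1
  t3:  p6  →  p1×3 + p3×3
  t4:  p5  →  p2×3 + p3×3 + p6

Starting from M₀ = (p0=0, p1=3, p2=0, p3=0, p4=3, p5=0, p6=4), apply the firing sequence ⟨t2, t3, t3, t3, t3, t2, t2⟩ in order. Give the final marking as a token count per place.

step 1: fire t2:  (p0=0, p1=3, p2=0, p3=0, p4=3, p5=0, p6=4) → (p0=0, p1=4, p2=0, p3=0, p4=2, p5=0, p6=4)
step 2: fire t3:  (p0=0, p1=4, p2=0, p3=0, p4=2, p5=0, p6=4) → (p0=0, p1=7, p2=0, p3=3, p4=2, p5=0, p6=3)
step 3: fire t3:  (p0=0, p1=7, p2=0, p3=3, p4=2, p5=0, p6=3) → (p0=0, p1=10, p2=0, p3=6, p4=2, p5=0, p6=2)
step 4: fire t3:  (p0=0, p1=10, p2=0, p3=6, p4=2, p5=0, p6=2) → (p0=0, p1=13, p2=0, p3=9, p4=2, p5=0, p6=1)
step 5: fire t3:  (p0=0, p1=13, p2=0, p3=9, p4=2, p5=0, p6=1) → (p0=0, p1=16, p2=0, p3=12, p4=2, p5=0, p6=0)
step 6: fire t2:  (p0=0, p1=16, p2=0, p3=12, p4=2, p5=0, p6=0) → (p0=0, p1=17, p2=0, p3=12, p4=1, p5=0, p6=0)
step 7: fire t2:  (p0=0, p1=17, p2=0, p3=12, p4=1, p5=0, p6=0) → (p0=0, p1=18, p2=0, p3=12, p4=0, p5=0, p6=0)

(p0=0, p1=18, p2=0, p3=12, p4=0, p5=0, p6=0)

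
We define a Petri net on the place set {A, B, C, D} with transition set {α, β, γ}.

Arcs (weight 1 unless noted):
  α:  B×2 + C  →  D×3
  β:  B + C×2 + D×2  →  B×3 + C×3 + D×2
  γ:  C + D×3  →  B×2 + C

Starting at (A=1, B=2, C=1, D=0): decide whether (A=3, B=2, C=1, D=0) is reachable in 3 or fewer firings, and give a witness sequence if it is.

NO — not reachable within 3 firings

depth 0: 1 marking
depth 1: 2 markings reached so far
depth 2: 2 markings reached so far
(frontier empty at depth 2; search complete)
target is not among the 2 markings reachable within 3 steps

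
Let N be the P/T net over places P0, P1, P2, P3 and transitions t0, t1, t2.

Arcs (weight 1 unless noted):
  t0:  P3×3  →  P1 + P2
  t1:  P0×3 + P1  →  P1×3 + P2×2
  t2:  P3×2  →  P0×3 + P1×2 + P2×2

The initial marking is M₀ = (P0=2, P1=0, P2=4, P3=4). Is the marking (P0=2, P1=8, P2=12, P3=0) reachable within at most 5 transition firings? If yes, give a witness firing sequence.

step 1: fire t2:  (P0=2, P1=0, P2=4, P3=4) → (P0=5, P1=2, P2=6, P3=2)
step 2: fire t1:  (P0=5, P1=2, P2=6, P3=2) → (P0=2, P1=4, P2=8, P3=2)
step 3: fire t2:  (P0=2, P1=4, P2=8, P3=2) → (P0=5, P1=6, P2=10, P3=0)
step 4: fire t1:  (P0=5, P1=6, P2=10, P3=0) → (P0=2, P1=8, P2=12, P3=0)

YES — reachable via ⟨t2, t1, t2, t1⟩ (4 firings)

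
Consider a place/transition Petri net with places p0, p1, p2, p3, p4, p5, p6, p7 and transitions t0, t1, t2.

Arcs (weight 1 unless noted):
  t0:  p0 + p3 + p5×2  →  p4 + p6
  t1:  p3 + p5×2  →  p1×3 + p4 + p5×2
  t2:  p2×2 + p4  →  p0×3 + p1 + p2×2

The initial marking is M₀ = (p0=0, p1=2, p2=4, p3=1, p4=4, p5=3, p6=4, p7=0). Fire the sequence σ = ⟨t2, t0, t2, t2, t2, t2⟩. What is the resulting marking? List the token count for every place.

(p0=14, p1=7, p2=4, p3=0, p4=0, p5=1, p6=5, p7=0)

step 1: fire t2:  (p0=0, p1=2, p2=4, p3=1, p4=4, p5=3, p6=4, p7=0) → (p0=3, p1=3, p2=4, p3=1, p4=3, p5=3, p6=4, p7=0)
step 2: fire t0:  (p0=3, p1=3, p2=4, p3=1, p4=3, p5=3, p6=4, p7=0) → (p0=2, p1=3, p2=4, p3=0, p4=4, p5=1, p6=5, p7=0)
step 3: fire t2:  (p0=2, p1=3, p2=4, p3=0, p4=4, p5=1, p6=5, p7=0) → (p0=5, p1=4, p2=4, p3=0, p4=3, p5=1, p6=5, p7=0)
step 4: fire t2:  (p0=5, p1=4, p2=4, p3=0, p4=3, p5=1, p6=5, p7=0) → (p0=8, p1=5, p2=4, p3=0, p4=2, p5=1, p6=5, p7=0)
step 5: fire t2:  (p0=8, p1=5, p2=4, p3=0, p4=2, p5=1, p6=5, p7=0) → (p0=11, p1=6, p2=4, p3=0, p4=1, p5=1, p6=5, p7=0)
step 6: fire t2:  (p0=11, p1=6, p2=4, p3=0, p4=1, p5=1, p6=5, p7=0) → (p0=14, p1=7, p2=4, p3=0, p4=0, p5=1, p6=5, p7=0)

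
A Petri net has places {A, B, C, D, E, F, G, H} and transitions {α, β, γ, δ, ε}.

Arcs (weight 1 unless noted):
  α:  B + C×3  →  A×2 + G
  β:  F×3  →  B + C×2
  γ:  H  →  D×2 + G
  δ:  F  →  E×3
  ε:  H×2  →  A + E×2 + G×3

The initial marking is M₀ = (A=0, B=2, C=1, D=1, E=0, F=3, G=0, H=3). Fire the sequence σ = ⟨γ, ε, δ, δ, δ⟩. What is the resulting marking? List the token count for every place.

(A=1, B=2, C=1, D=3, E=11, F=0, G=4, H=0)

step 1: fire γ:  (A=0, B=2, C=1, D=1, E=0, F=3, G=0, H=3) → (A=0, B=2, C=1, D=3, E=0, F=3, G=1, H=2)
step 2: fire ε:  (A=0, B=2, C=1, D=3, E=0, F=3, G=1, H=2) → (A=1, B=2, C=1, D=3, E=2, F=3, G=4, H=0)
step 3: fire δ:  (A=1, B=2, C=1, D=3, E=2, F=3, G=4, H=0) → (A=1, B=2, C=1, D=3, E=5, F=2, G=4, H=0)
step 4: fire δ:  (A=1, B=2, C=1, D=3, E=5, F=2, G=4, H=0) → (A=1, B=2, C=1, D=3, E=8, F=1, G=4, H=0)
step 5: fire δ:  (A=1, B=2, C=1, D=3, E=8, F=1, G=4, H=0) → (A=1, B=2, C=1, D=3, E=11, F=0, G=4, H=0)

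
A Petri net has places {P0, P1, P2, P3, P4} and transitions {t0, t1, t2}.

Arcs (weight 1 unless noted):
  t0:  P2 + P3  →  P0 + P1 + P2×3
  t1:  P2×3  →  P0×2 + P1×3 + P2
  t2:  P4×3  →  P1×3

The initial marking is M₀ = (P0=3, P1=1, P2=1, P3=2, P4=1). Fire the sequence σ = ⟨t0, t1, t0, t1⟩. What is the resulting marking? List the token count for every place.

step 1: fire t0:  (P0=3, P1=1, P2=1, P3=2, P4=1) → (P0=4, P1=2, P2=3, P3=1, P4=1)
step 2: fire t1:  (P0=4, P1=2, P2=3, P3=1, P4=1) → (P0=6, P1=5, P2=1, P3=1, P4=1)
step 3: fire t0:  (P0=6, P1=5, P2=1, P3=1, P4=1) → (P0=7, P1=6, P2=3, P3=0, P4=1)
step 4: fire t1:  (P0=7, P1=6, P2=3, P3=0, P4=1) → (P0=9, P1=9, P2=1, P3=0, P4=1)

(P0=9, P1=9, P2=1, P3=0, P4=1)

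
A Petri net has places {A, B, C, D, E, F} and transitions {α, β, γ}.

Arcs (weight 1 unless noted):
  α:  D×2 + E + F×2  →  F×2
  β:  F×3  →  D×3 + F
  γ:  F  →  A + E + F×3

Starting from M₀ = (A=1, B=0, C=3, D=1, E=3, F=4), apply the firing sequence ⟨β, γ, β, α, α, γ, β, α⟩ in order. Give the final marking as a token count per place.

(A=3, B=0, C=3, D=4, E=2, F=2)

step 1: fire β:  (A=1, B=0, C=3, D=1, E=3, F=4) → (A=1, B=0, C=3, D=4, E=3, F=2)
step 2: fire γ:  (A=1, B=0, C=3, D=4, E=3, F=2) → (A=2, B=0, C=3, D=4, E=4, F=4)
step 3: fire β:  (A=2, B=0, C=3, D=4, E=4, F=4) → (A=2, B=0, C=3, D=7, E=4, F=2)
step 4: fire α:  (A=2, B=0, C=3, D=7, E=4, F=2) → (A=2, B=0, C=3, D=5, E=3, F=2)
step 5: fire α:  (A=2, B=0, C=3, D=5, E=3, F=2) → (A=2, B=0, C=3, D=3, E=2, F=2)
step 6: fire γ:  (A=2, B=0, C=3, D=3, E=2, F=2) → (A=3, B=0, C=3, D=3, E=3, F=4)
step 7: fire β:  (A=3, B=0, C=3, D=3, E=3, F=4) → (A=3, B=0, C=3, D=6, E=3, F=2)
step 8: fire α:  (A=3, B=0, C=3, D=6, E=3, F=2) → (A=3, B=0, C=3, D=4, E=2, F=2)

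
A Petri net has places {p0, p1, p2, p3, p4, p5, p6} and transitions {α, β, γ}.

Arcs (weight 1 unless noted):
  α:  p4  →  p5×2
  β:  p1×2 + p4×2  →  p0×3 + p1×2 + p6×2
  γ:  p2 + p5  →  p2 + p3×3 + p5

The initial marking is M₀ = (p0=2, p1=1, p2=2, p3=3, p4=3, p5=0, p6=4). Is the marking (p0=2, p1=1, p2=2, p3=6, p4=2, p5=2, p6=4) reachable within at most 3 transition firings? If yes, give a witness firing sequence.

YES — reachable via ⟨α, γ⟩ (2 firings)

step 1: fire α:  (p0=2, p1=1, p2=2, p3=3, p4=3, p5=0, p6=4) → (p0=2, p1=1, p2=2, p3=3, p4=2, p5=2, p6=4)
step 2: fire γ:  (p0=2, p1=1, p2=2, p3=3, p4=2, p5=2, p6=4) → (p0=2, p1=1, p2=2, p3=6, p4=2, p5=2, p6=4)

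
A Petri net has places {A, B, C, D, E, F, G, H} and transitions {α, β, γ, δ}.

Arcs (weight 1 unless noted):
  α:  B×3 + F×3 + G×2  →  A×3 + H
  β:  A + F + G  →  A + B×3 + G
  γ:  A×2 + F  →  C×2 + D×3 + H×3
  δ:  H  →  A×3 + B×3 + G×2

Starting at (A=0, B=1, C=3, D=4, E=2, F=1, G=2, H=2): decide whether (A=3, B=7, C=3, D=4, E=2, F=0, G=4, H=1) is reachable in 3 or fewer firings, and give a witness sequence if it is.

step 1: fire δ:  (A=0, B=1, C=3, D=4, E=2, F=1, G=2, H=2) → (A=3, B=4, C=3, D=4, E=2, F=1, G=4, H=1)
step 2: fire β:  (A=3, B=4, C=3, D=4, E=2, F=1, G=4, H=1) → (A=3, B=7, C=3, D=4, E=2, F=0, G=4, H=1)

YES — reachable via ⟨δ, β⟩ (2 firings)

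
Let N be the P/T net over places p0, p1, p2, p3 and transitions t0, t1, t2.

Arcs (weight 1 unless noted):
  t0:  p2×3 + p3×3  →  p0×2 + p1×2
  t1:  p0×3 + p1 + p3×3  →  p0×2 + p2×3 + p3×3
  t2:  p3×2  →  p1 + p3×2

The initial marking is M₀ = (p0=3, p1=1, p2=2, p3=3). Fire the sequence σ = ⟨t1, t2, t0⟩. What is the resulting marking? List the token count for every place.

step 1: fire t1:  (p0=3, p1=1, p2=2, p3=3) → (p0=2, p1=0, p2=5, p3=3)
step 2: fire t2:  (p0=2, p1=0, p2=5, p3=3) → (p0=2, p1=1, p2=5, p3=3)
step 3: fire t0:  (p0=2, p1=1, p2=5, p3=3) → (p0=4, p1=3, p2=2, p3=0)

(p0=4, p1=3, p2=2, p3=0)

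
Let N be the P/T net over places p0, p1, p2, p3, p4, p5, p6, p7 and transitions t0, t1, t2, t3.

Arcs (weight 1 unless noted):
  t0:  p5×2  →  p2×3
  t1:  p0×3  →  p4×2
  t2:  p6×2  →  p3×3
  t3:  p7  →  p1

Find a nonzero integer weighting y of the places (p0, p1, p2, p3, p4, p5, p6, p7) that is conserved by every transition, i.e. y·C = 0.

y = (p0:2, p1:0, p2:0, p3:0, p4:3, p5:0, p6:0, p7:0)

Incidence matrix C (rows=places, cols=transitions):
       t0   t1   t2   t3
   p0   0   -3    0    0
   p1   0    0    0    1
   p2   3    0    0    0
   p3   0    0    3    0
   p4   0    2    0    0
   p5  -2    0    0    0
   p6   0    0   -2    0
   p7   0    0    0   -1

Candidate y = [2, 0, 0, 0, 3, 0, 0, 0]; check y·C column-wise:
  col t0: 2·0 + 0·3 + 3·0 + 0·-2 = 0
  col t1: 2·-3 + 3·2 = 0
  col t2: 2·0 + 0·3 + 3·0 + 0·-2 = 0
  col t3: 2·0 + 0·1 + 3·0 + 0·-1 = 0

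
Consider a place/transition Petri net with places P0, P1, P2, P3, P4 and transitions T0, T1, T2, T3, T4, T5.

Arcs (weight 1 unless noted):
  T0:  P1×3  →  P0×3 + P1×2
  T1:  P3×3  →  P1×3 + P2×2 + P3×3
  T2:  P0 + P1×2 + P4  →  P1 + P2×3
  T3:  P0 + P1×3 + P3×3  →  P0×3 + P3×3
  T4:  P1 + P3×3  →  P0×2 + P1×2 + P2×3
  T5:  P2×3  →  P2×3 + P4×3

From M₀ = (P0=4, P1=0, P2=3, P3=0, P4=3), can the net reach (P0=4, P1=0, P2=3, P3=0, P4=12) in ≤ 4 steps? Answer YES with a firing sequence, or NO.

YES — reachable via ⟨T5, T5, T5⟩ (3 firings)

step 1: fire T5:  (P0=4, P1=0, P2=3, P3=0, P4=3) → (P0=4, P1=0, P2=3, P3=0, P4=6)
step 2: fire T5:  (P0=4, P1=0, P2=3, P3=0, P4=6) → (P0=4, P1=0, P2=3, P3=0, P4=9)
step 3: fire T5:  (P0=4, P1=0, P2=3, P3=0, P4=9) → (P0=4, P1=0, P2=3, P3=0, P4=12)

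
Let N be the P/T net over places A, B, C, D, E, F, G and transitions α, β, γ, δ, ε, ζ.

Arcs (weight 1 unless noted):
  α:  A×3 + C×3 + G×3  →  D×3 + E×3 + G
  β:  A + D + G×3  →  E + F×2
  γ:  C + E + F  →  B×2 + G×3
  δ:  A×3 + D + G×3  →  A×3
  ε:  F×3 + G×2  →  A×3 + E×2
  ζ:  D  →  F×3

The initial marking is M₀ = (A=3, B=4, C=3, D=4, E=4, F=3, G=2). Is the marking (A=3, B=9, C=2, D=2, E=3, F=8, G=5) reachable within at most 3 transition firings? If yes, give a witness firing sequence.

NO — not reachable within 3 firings

depth 0: 1 marking
depth 1: 4 markings reached so far
depth 2: 10 markings reached so far
depth 3: 21 markings reached so far
target is not among the 21 markings reachable within 3 steps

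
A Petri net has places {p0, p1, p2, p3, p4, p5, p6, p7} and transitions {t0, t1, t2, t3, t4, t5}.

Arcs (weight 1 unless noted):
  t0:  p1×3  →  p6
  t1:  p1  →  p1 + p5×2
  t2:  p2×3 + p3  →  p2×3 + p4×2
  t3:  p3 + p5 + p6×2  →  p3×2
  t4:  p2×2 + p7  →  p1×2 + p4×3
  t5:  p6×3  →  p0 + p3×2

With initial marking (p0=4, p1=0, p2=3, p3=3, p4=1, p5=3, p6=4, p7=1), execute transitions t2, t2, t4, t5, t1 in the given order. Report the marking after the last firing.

(p0=5, p1=2, p2=1, p3=3, p4=8, p5=5, p6=1, p7=0)

step 1: fire t2:  (p0=4, p1=0, p2=3, p3=3, p4=1, p5=3, p6=4, p7=1) → (p0=4, p1=0, p2=3, p3=2, p4=3, p5=3, p6=4, p7=1)
step 2: fire t2:  (p0=4, p1=0, p2=3, p3=2, p4=3, p5=3, p6=4, p7=1) → (p0=4, p1=0, p2=3, p3=1, p4=5, p5=3, p6=4, p7=1)
step 3: fire t4:  (p0=4, p1=0, p2=3, p3=1, p4=5, p5=3, p6=4, p7=1) → (p0=4, p1=2, p2=1, p3=1, p4=8, p5=3, p6=4, p7=0)
step 4: fire t5:  (p0=4, p1=2, p2=1, p3=1, p4=8, p5=3, p6=4, p7=0) → (p0=5, p1=2, p2=1, p3=3, p4=8, p5=3, p6=1, p7=0)
step 5: fire t1:  (p0=5, p1=2, p2=1, p3=3, p4=8, p5=3, p6=1, p7=0) → (p0=5, p1=2, p2=1, p3=3, p4=8, p5=5, p6=1, p7=0)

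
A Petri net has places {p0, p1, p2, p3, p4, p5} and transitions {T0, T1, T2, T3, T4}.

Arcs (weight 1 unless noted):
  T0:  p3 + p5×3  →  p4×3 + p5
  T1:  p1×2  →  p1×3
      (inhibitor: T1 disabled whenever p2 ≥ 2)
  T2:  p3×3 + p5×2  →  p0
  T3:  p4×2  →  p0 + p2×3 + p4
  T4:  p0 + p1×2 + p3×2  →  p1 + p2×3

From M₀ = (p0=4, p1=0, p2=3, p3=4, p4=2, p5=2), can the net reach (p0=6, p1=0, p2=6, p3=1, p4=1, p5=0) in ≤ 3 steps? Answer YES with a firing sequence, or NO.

step 1: fire T2:  (p0=4, p1=0, p2=3, p3=4, p4=2, p5=2) → (p0=5, p1=0, p2=3, p3=1, p4=2, p5=0)
step 2: fire T3:  (p0=5, p1=0, p2=3, p3=1, p4=2, p5=0) → (p0=6, p1=0, p2=6, p3=1, p4=1, p5=0)

YES — reachable via ⟨T2, T3⟩ (2 firings)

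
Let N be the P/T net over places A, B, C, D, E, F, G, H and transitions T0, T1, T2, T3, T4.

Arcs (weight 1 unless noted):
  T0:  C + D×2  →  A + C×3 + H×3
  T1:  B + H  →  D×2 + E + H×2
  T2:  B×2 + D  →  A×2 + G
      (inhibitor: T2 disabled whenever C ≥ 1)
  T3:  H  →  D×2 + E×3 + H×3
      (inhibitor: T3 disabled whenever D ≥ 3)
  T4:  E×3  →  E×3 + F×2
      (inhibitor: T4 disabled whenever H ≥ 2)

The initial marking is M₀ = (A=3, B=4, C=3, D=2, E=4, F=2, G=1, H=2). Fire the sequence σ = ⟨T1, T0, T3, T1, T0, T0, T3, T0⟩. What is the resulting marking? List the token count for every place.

(A=7, B=2, C=11, D=2, E=12, F=2, G=1, H=20)

step 1: fire T1:  (A=3, B=4, C=3, D=2, E=4, F=2, G=1, H=2) → (A=3, B=3, C=3, D=4, E=5, F=2, G=1, H=3)
step 2: fire T0:  (A=3, B=3, C=3, D=4, E=5, F=2, G=1, H=3) → (A=4, B=3, C=5, D=2, E=5, F=2, G=1, H=6)
step 3: fire T3:  (A=4, B=3, C=5, D=2, E=5, F=2, G=1, H=6) → (A=4, B=3, C=5, D=4, E=8, F=2, G=1, H=8)
step 4: fire T1:  (A=4, B=3, C=5, D=4, E=8, F=2, G=1, H=8) → (A=4, B=2, C=5, D=6, E=9, F=2, G=1, H=9)
step 5: fire T0:  (A=4, B=2, C=5, D=6, E=9, F=2, G=1, H=9) → (A=5, B=2, C=7, D=4, E=9, F=2, G=1, H=12)
step 6: fire T0:  (A=5, B=2, C=7, D=4, E=9, F=2, G=1, H=12) → (A=6, B=2, C=9, D=2, E=9, F=2, G=1, H=15)
step 7: fire T3:  (A=6, B=2, C=9, D=2, E=9, F=2, G=1, H=15) → (A=6, B=2, C=9, D=4, E=12, F=2, G=1, H=17)
step 8: fire T0:  (A=6, B=2, C=9, D=4, E=12, F=2, G=1, H=17) → (A=7, B=2, C=11, D=2, E=12, F=2, G=1, H=20)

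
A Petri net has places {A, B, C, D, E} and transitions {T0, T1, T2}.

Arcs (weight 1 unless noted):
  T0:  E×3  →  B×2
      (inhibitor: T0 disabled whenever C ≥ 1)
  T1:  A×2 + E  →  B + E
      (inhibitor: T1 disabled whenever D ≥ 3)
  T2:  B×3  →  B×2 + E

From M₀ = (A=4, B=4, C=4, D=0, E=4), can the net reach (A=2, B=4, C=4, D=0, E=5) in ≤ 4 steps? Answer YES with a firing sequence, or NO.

step 1: fire T1:  (A=4, B=4, C=4, D=0, E=4) → (A=2, B=5, C=4, D=0, E=4)
step 2: fire T2:  (A=2, B=5, C=4, D=0, E=4) → (A=2, B=4, C=4, D=0, E=5)

YES — reachable via ⟨T1, T2⟩ (2 firings)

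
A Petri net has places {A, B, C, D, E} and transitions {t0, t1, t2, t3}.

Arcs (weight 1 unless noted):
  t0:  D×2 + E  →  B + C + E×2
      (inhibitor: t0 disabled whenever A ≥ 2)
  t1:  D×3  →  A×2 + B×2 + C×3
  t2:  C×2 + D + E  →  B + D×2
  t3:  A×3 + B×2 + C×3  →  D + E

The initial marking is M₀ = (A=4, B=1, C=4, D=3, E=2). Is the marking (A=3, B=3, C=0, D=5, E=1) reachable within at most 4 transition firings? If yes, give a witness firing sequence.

depth 0: 1 marking
depth 1: 3 markings reached so far
depth 2: 6 markings reached so far
depth 3: 8 markings reached so far
depth 4: 9 markings reached so far
target is not among the 9 markings reachable within 4 steps

NO — not reachable within 4 firings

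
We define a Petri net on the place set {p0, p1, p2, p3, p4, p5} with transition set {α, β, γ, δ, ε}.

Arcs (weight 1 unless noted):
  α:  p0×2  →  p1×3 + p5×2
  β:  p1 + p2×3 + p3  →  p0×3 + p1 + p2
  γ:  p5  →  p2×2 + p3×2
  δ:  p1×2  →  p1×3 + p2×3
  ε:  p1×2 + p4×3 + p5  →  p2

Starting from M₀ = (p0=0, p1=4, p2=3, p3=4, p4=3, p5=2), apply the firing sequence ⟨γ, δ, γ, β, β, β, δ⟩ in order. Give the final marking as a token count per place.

step 1: fire γ:  (p0=0, p1=4, p2=3, p3=4, p4=3, p5=2) → (p0=0, p1=4, p2=5, p3=6, p4=3, p5=1)
step 2: fire δ:  (p0=0, p1=4, p2=5, p3=6, p4=3, p5=1) → (p0=0, p1=5, p2=8, p3=6, p4=3, p5=1)
step 3: fire γ:  (p0=0, p1=5, p2=8, p3=6, p4=3, p5=1) → (p0=0, p1=5, p2=10, p3=8, p4=3, p5=0)
step 4: fire β:  (p0=0, p1=5, p2=10, p3=8, p4=3, p5=0) → (p0=3, p1=5, p2=8, p3=7, p4=3, p5=0)
step 5: fire β:  (p0=3, p1=5, p2=8, p3=7, p4=3, p5=0) → (p0=6, p1=5, p2=6, p3=6, p4=3, p5=0)
step 6: fire β:  (p0=6, p1=5, p2=6, p3=6, p4=3, p5=0) → (p0=9, p1=5, p2=4, p3=5, p4=3, p5=0)
step 7: fire δ:  (p0=9, p1=5, p2=4, p3=5, p4=3, p5=0) → (p0=9, p1=6, p2=7, p3=5, p4=3, p5=0)

(p0=9, p1=6, p2=7, p3=5, p4=3, p5=0)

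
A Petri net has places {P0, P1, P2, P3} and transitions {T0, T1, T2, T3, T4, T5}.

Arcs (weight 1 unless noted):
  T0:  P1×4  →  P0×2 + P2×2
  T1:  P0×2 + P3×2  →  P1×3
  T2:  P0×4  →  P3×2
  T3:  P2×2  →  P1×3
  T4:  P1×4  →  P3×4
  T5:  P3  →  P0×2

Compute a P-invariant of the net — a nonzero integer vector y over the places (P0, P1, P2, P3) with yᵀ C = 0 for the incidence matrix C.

Incidence matrix C (rows=places, cols=transitions):
       T0   T1   T2   T3   T4   T5
   P0   2   -2   -4    0    0    2
   P1  -4    3    0    3   -4    0
   P2   2    0    0   -2    0    0
   P3   0   -2    2    0    4   -1

Candidate y = [1, 2, 3, 2]; check y·C column-wise:
  col T0: 1·2 + 2·-4 + 3·2 + 2·0 = 0
  col T1: 1·-2 + 2·3 + 3·0 + 2·-2 = 0
  col T2: 1·-4 + 2·0 + 3·0 + 2·2 = 0
  col T3: 1·0 + 2·3 + 3·-2 + 2·0 = 0
  col T4: 1·0 + 2·-4 + 3·0 + 2·4 = 0
  col T5: 1·2 + 2·0 + 3·0 + 2·-1 = 0

y = (P0:1, P1:2, P2:3, P3:2)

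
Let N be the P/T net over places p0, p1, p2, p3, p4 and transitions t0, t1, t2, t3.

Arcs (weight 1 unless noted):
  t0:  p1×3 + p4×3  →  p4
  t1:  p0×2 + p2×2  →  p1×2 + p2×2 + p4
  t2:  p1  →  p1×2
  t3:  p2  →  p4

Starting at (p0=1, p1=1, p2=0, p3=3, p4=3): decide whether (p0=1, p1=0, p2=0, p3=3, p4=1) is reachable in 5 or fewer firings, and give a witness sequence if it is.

YES — reachable via ⟨t2, t2, t0⟩ (3 firings)

step 1: fire t2:  (p0=1, p1=1, p2=0, p3=3, p4=3) → (p0=1, p1=2, p2=0, p3=3, p4=3)
step 2: fire t2:  (p0=1, p1=2, p2=0, p3=3, p4=3) → (p0=1, p1=3, p2=0, p3=3, p4=3)
step 3: fire t0:  (p0=1, p1=3, p2=0, p3=3, p4=3) → (p0=1, p1=0, p2=0, p3=3, p4=1)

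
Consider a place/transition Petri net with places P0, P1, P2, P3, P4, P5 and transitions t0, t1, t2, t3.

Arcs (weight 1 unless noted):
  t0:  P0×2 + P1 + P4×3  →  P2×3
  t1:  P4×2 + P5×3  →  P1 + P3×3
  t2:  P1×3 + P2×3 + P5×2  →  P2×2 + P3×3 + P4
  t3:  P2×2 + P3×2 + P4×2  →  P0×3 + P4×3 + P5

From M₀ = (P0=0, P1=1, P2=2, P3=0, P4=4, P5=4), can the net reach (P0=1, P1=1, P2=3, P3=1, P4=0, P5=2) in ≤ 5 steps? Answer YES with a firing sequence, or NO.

step 1: fire t1:  (P0=0, P1=1, P2=2, P3=0, P4=4, P5=4) → (P0=0, P1=2, P2=2, P3=3, P4=2, P5=1)
step 2: fire t3:  (P0=0, P1=2, P2=2, P3=3, P4=2, P5=1) → (P0=3, P1=2, P2=0, P3=1, P4=3, P5=2)
step 3: fire t0:  (P0=3, P1=2, P2=0, P3=1, P4=3, P5=2) → (P0=1, P1=1, P2=3, P3=1, P4=0, P5=2)

YES — reachable via ⟨t1, t3, t0⟩ (3 firings)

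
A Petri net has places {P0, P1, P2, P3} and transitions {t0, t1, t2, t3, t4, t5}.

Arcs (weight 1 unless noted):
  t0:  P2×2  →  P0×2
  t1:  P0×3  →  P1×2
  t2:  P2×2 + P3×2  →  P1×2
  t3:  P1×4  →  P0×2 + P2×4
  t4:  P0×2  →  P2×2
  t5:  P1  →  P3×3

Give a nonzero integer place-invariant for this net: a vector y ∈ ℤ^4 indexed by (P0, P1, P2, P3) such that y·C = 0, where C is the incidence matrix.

y = (P0:2, P1:3, P2:2, P3:1)

Incidence matrix C (rows=places, cols=transitions):
       t0   t1   t2   t3   t4   t5
   P0   2   -3    0    2   -2    0
   P1   0    2    2   -4    0   -1
   P2  -2    0   -2    4    2    0
   P3   0    0   -2    0    0    3

Candidate y = [2, 3, 2, 1]; check y·C column-wise:
  col t0: 2·2 + 3·0 + 2·-2 + 1·0 = 0
  col t1: 2·-3 + 3·2 + 2·0 + 1·0 = 0
  col t2: 2·0 + 3·2 + 2·-2 + 1·-2 = 0
  col t3: 2·2 + 3·-4 + 2·4 + 1·0 = 0
  col t4: 2·-2 + 3·0 + 2·2 + 1·0 = 0
  col t5: 2·0 + 3·-1 + 2·0 + 1·3 = 0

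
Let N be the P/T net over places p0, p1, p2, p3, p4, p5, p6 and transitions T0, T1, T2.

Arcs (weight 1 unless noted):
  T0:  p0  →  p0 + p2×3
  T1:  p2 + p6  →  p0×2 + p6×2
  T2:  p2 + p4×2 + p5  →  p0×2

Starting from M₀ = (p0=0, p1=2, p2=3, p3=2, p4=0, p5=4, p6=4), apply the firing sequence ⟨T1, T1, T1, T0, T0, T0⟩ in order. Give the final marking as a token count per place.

(p0=6, p1=2, p2=9, p3=2, p4=0, p5=4, p6=7)

step 1: fire T1:  (p0=0, p1=2, p2=3, p3=2, p4=0, p5=4, p6=4) → (p0=2, p1=2, p2=2, p3=2, p4=0, p5=4, p6=5)
step 2: fire T1:  (p0=2, p1=2, p2=2, p3=2, p4=0, p5=4, p6=5) → (p0=4, p1=2, p2=1, p3=2, p4=0, p5=4, p6=6)
step 3: fire T1:  (p0=4, p1=2, p2=1, p3=2, p4=0, p5=4, p6=6) → (p0=6, p1=2, p2=0, p3=2, p4=0, p5=4, p6=7)
step 4: fire T0:  (p0=6, p1=2, p2=0, p3=2, p4=0, p5=4, p6=7) → (p0=6, p1=2, p2=3, p3=2, p4=0, p5=4, p6=7)
step 5: fire T0:  (p0=6, p1=2, p2=3, p3=2, p4=0, p5=4, p6=7) → (p0=6, p1=2, p2=6, p3=2, p4=0, p5=4, p6=7)
step 6: fire T0:  (p0=6, p1=2, p2=6, p3=2, p4=0, p5=4, p6=7) → (p0=6, p1=2, p2=9, p3=2, p4=0, p5=4, p6=7)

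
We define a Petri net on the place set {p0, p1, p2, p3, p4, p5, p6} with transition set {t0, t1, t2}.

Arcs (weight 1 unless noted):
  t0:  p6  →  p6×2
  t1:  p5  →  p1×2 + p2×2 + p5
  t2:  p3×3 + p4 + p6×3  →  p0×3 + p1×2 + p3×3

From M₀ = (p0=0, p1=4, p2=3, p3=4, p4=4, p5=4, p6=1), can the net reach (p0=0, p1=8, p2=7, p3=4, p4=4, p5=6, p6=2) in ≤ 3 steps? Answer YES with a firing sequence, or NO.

depth 0: 1 marking
depth 1: 3 markings reached so far
depth 2: 6 markings reached so far
depth 3: 11 markings reached so far
target is not among the 11 markings reachable within 3 steps

NO — not reachable within 3 firings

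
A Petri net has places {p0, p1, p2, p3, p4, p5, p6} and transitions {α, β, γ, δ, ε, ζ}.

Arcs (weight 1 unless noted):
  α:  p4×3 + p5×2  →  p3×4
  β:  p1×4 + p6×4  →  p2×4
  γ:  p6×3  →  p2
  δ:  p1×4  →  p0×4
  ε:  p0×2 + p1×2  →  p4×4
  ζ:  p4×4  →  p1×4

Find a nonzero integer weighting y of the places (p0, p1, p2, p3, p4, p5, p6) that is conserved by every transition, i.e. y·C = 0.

y = (p0:0, p1:0, p2:0, p3:1, p4:0, p5:2, p6:0)

Incidence matrix C (rows=places, cols=transitions):
        α    β    γ    δ    ε    ζ
   p0   0    0    0    4   -2    0
   p1   0   -4    0   -4   -2    4
   p2   0    4    1    0    0    0
   p3   4    0    0    0    0    0
   p4  -3    0    0    0    4   -4
   p5  -2    0    0    0    0    0
   p6   0   -4   -3    0    0    0

Candidate y = [0, 0, 0, 1, 0, 2, 0]; check y·C column-wise:
  col α: 1·4 + 0·-3 + 2·-2 = 0
  col β: 0·-4 + 0·4 + 1·0 + 2·0 + 0·-4 = 0
  col γ: 0·1 + 1·0 + 2·0 + 0·-3 = 0
  col δ: 0·4 + 0·-4 + 1·0 + 2·0 = 0
  col ε: 0·-2 + 0·-2 + 1·0 + 0·4 + 2·0 = 0
  col ζ: 0·4 + 1·0 + 0·-4 + 2·0 = 0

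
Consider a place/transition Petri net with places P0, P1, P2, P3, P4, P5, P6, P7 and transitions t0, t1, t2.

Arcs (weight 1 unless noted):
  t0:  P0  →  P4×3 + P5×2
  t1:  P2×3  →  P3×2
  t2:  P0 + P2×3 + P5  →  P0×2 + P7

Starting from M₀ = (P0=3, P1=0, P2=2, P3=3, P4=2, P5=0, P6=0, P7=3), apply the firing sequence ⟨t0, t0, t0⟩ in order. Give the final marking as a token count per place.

(P0=0, P1=0, P2=2, P3=3, P4=11, P5=6, P6=0, P7=3)

step 1: fire t0:  (P0=3, P1=0, P2=2, P3=3, P4=2, P5=0, P6=0, P7=3) → (P0=2, P1=0, P2=2, P3=3, P4=5, P5=2, P6=0, P7=3)
step 2: fire t0:  (P0=2, P1=0, P2=2, P3=3, P4=5, P5=2, P6=0, P7=3) → (P0=1, P1=0, P2=2, P3=3, P4=8, P5=4, P6=0, P7=3)
step 3: fire t0:  (P0=1, P1=0, P2=2, P3=3, P4=8, P5=4, P6=0, P7=3) → (P0=0, P1=0, P2=2, P3=3, P4=11, P5=6, P6=0, P7=3)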